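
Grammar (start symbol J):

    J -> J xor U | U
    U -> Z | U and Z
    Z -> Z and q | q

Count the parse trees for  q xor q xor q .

1

Parse trees for q xor q xor q:
  [J [J [J [U [Z q]]] xor [U [Z q]]] xor [U [Z q]]]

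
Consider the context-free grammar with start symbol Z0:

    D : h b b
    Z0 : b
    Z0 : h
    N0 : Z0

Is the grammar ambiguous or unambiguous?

Unambiguous

(D, N0 are unreachable from Z0, so their rules don't affect L(Z0).) Restricted to the reachable nonterminals, every rule has the form A → t or A → t B, and no two rules for the same A share a first terminal. The grammar encodes a DFA — one run per string.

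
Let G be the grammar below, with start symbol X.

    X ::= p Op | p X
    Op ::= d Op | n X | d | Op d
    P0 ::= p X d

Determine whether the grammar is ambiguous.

Ambiguous

Witness: p d d

Derivation 1: X ⇒ p Op ⇒ p d Op ⇒ p d d
Derivation 2: X ⇒ p Op ⇒ p Op d ⇒ p d d

Two distinct leftmost derivations for the same string.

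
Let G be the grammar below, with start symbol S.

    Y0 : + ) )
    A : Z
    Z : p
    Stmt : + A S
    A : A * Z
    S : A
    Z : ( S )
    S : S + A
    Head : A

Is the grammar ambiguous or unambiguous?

(Y0, Head, Stmt are unreachable from S, so their rules don't affect L(S).) S → S + A | A  ;  A → A * Z | Z  — a left-associative chain with Z at the bottom. Each string factors uniquely by precedence.

Unambiguous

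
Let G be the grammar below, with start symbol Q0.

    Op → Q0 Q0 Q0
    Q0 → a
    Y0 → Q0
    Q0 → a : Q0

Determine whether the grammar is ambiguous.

Unambiguous

Only Q0 is reachable from Q0; ignoring the rest: The reachable grammar is A → atom sep A | atom. Each atom is followed by either the separator (recurse) or end-of-string (stop) — no choice point.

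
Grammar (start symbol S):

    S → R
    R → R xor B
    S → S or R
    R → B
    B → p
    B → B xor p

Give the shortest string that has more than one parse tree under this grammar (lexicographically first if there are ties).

p xor p

length 1: no string has ≥2 trees
length 3: p xor p has 2 parse trees

Two derivations of p xor p:
  S ⇒ R ⇒ R xor B ⇒ B xor B ⇒ p xor B ⇒ p xor p
  S ⇒ R ⇒ B ⇒ B xor p ⇒ p xor p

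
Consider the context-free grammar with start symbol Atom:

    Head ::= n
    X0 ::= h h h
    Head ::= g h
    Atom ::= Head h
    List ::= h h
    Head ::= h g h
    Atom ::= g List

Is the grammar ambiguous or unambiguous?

Ambiguous

Witness: g h h

Derivation 1: Atom ⇒ Head h ⇒ g h h
Derivation 2: Atom ⇒ g List ⇒ g h h

Two distinct leftmost derivations for the same string.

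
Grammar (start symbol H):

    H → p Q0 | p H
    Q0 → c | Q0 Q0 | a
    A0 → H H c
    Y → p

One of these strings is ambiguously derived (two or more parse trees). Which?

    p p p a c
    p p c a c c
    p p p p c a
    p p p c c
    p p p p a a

p p p a c: 1 tree
p p c a c c: 5 trees
p p p p c a: 1 tree
p p p c c: 1 tree
p p p p a a: 1 tree

p p c a c c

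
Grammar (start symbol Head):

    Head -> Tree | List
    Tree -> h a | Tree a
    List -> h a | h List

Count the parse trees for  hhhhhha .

1

Parse trees for hhhhhha:
  [Head [List h [List h [List h [List h [List h [List h a]]]]]]]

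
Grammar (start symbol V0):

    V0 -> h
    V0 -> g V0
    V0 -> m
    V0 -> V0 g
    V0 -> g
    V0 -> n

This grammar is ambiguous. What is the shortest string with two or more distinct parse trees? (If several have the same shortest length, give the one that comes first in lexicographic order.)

g g

length 1: no string has ≥2 trees
length 2: g g has 2 parse trees

Two derivations of g g:
  V0 ⇒ g V0 ⇒ g g
  V0 ⇒ V0 g ⇒ g g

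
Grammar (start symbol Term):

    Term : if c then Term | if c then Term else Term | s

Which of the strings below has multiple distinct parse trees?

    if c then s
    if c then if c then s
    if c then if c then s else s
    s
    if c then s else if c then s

if c then s: 1 tree
if c then if c then s: 1 tree
if c then if c then s else s: 2 trees
s: 1 tree
if c then s else if c then s: 1 tree

if c then if c then s else s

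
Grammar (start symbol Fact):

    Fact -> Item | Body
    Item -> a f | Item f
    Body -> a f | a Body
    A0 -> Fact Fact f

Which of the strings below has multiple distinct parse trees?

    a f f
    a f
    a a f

a f f: 1 tree
a f: 2 trees
a a f: 1 tree

a f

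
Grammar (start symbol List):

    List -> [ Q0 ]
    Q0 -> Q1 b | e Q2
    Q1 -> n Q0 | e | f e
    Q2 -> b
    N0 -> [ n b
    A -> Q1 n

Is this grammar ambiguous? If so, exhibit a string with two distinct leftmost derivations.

Ambiguous

Witness: [ e b ]

Derivation 1: List ⇒ [ Q0 ] ⇒ [ Q1 b ] ⇒ [ e b ]
Derivation 2: List ⇒ [ Q0 ] ⇒ [ e Q2 ] ⇒ [ e b ]

Two distinct leftmost derivations for the same string.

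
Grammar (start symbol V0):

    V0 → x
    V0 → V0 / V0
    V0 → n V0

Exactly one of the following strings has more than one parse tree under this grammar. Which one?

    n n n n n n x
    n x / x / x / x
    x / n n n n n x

n x / x / x / x

n n n n n n x: 1 tree
n x / x / x / x: 14 trees
x / n n n n n x: 1 tree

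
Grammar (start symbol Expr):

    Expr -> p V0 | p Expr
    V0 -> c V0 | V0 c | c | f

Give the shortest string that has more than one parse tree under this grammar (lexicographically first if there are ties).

length 2: no string has ≥2 trees
length 3: p c c has 2 parse trees

Two derivations of p c c:
  Expr ⇒ p V0 ⇒ p c V0 ⇒ p c c
  Expr ⇒ p V0 ⇒ p V0 c ⇒ p c c

p c c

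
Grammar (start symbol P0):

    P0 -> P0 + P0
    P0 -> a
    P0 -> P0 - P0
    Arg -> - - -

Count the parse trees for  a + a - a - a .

5

Parse trees for a + a - a - a:
  [P0 [P0 a] + [P0 [P0 a] - [P0 [P0 a] - [P0 a]]]]
  [P0 [P0 a] + [P0 [P0 [P0 a] - [P0 a]] - [P0 a]]]
  [P0 [P0 [P0 a] + [P0 a]] - [P0 [P0 a] - [P0 a]]]
  [P0 [P0 [P0 a] + [P0 [P0 a] - [P0 a]]] - [P0 a]]
  [P0 [P0 [P0 [P0 a] + [P0 a]] - [P0 a]] - [P0 a]]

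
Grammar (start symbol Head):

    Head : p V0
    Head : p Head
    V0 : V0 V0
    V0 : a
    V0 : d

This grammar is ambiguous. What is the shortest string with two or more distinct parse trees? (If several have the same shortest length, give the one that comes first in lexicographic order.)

length 2: no string has ≥2 trees
length 3: no string has ≥2 trees
length 4: p a a a has 2 parse trees

Two derivations of p a a a:
  Head ⇒ p V0 ⇒ p V0 V0 ⇒ p V0 V0 V0 ⇒ p a V0 V0 ⇒ p a a V0 ⇒ p a a a
  Head ⇒ p V0 ⇒ p V0 V0 ⇒ p a V0 ⇒ p a V0 V0 ⇒ p a a V0 ⇒ p a a a

p a a a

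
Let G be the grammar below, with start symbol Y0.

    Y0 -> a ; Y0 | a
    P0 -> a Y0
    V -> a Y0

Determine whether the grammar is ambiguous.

Unambiguous

(P0, V are unreachable from Y0, so their rules don't affect L(Y0).) Right-recursive list with a separator: after each atom, whether the separator follows determines the rule. One parse per string.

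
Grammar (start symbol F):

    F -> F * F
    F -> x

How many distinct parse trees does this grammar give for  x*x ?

Parse trees for x*x:
  [F [F x] * [F x]]

1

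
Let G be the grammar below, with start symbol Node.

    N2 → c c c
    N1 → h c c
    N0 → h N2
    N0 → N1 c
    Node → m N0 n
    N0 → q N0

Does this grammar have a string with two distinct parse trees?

Witness: m h c c c n

Derivation 1: Node ⇒ m N0 n ⇒ m h N2 n ⇒ m h c c c n
Derivation 2: Node ⇒ m N0 n ⇒ m N1 c n ⇒ m h c c c n

Two distinct leftmost derivations for the same string.

Ambiguous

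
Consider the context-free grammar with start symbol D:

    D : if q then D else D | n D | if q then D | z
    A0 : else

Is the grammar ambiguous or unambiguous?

Witness: if q then if q then z else z

Derivation 1: D ⇒ if q then D else D ⇒ if q then if q then D else D ⇒ if q then if q then z else D ⇒ if q then if q then z else z
Derivation 2: D ⇒ if q then D ⇒ if q then if q then D else D ⇒ if q then if q then z else D ⇒ if q then if q then z else z

Two distinct leftmost derivations for the same string.

Ambiguous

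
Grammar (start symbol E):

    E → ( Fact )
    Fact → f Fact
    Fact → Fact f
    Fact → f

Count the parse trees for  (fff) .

4

Parse trees for (fff):
  [E ( [Fact f [Fact f [Fact f]]] )]
  [E ( [Fact f [Fact [Fact f] f]] )]
  [E ( [Fact [Fact f [Fact f]] f] )]
  [E ( [Fact [Fact [Fact f] f] f] )]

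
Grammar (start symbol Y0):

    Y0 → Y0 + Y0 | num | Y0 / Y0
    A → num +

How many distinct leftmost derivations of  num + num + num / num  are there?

5

Parse trees for num + num + num / num:
  [Y0 [Y0 num] + [Y0 [Y0 num] + [Y0 [Y0 num] / [Y0 num]]]]
  [Y0 [Y0 num] + [Y0 [Y0 [Y0 num] + [Y0 num]] / [Y0 num]]]
  [Y0 [Y0 [Y0 num] + [Y0 num]] + [Y0 [Y0 num] / [Y0 num]]]
  [Y0 [Y0 [Y0 num] + [Y0 [Y0 num] + [Y0 num]]] / [Y0 num]]
  [Y0 [Y0 [Y0 [Y0 num] + [Y0 num]] + [Y0 num]] / [Y0 num]]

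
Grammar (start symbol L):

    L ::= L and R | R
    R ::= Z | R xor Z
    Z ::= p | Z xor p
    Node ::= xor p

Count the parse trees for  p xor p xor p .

4

Parse trees for p xor p xor p:
  [L [R [Z [Z [Z p] xor p] xor p]]]
  [L [R [R [Z p]] xor [Z [Z p] xor p]]]
  [L [R [R [Z [Z p] xor p]] xor [Z p]]]
  [L [R [R [R [Z p]] xor [Z p]] xor [Z p]]]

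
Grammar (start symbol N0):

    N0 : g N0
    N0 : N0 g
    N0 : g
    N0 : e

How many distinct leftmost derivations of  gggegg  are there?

10

Parse trees for gggegg (showing first 6 of 10):
  [N0 g [N0 g [N0 g [N0 [N0 [N0 e] g] g]]]]
  [N0 g [N0 g [N0 [N0 g [N0 [N0 e] g]] g]]]
  [N0 g [N0 g [N0 [N0 [N0 g [N0 e]] g] g]]]
  [N0 g [N0 [N0 g [N0 g [N0 [N0 e] g]]] g]]
  [N0 g [N0 [N0 g [N0 [N0 g [N0 e]] g]] g]]
  [N0 g [N0 [N0 [N0 g [N0 g [N0 e]]] g] g]]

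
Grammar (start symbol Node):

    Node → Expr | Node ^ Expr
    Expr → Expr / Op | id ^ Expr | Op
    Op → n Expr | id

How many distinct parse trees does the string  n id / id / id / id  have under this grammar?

Parse trees for n id / id / id / id:
  [Node [Expr [Expr [Expr [Expr [Op n [Expr [Op id]]]] / [Op id]] / [Op id]] / [Op id]]]
  [Node [Expr [Expr [Expr [Op n [Expr [Expr [Op id]] / [Op id]]]] / [Op id]] / [Op id]]]
  [Node [Expr [Expr [Op n [Expr [Expr [Expr [Op id]] / [Op id]] / [Op id]]]] / [Op id]]]
  [Node [Expr [Op n [Expr [Expr [Expr [Expr [Op id]] / [Op id]] / [Op id]] / [Op id]]]]]

4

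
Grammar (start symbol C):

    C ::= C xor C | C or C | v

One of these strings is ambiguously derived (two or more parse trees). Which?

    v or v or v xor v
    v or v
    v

v or v or v xor v: 5 trees
v or v: 1 tree
v: 1 tree

v or v or v xor v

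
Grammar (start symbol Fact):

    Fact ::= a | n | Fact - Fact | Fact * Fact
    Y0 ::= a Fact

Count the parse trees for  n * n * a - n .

5

Parse trees for n * n * a - n:
  [Fact [Fact [Fact n] * [Fact [Fact n] * [Fact a]]] - [Fact n]]
  [Fact [Fact [Fact [Fact n] * [Fact n]] * [Fact a]] - [Fact n]]
  [Fact [Fact n] * [Fact [Fact [Fact n] * [Fact a]] - [Fact n]]]
  [Fact [Fact n] * [Fact [Fact n] * [Fact [Fact a] - [Fact n]]]]
  [Fact [Fact [Fact n] * [Fact n]] * [Fact [Fact a] - [Fact n]]]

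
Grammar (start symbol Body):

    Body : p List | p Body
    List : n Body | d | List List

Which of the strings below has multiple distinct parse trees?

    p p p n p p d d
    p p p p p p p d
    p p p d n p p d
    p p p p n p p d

p p p n p p d d

p p p n p p d d: 2 trees
p p p p p p p d: 1 tree
p p p d n p p d: 1 tree
p p p p n p p d: 1 tree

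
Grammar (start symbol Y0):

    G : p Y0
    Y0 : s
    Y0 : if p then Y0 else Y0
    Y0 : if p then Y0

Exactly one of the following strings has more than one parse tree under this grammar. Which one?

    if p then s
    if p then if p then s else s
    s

if p then if p then s else s

if p then s: 1 tree
if p then if p then s else s: 2 trees
s: 1 tree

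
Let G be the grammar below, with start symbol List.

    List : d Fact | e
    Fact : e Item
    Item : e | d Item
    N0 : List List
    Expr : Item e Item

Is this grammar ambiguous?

Only List, Fact, Item are reachable from List; ignoring the rest: Each reachable nonterminal has at most one production per leading terminal, and all productions are right-linear; the derivation is determined token-by-token.

Unambiguous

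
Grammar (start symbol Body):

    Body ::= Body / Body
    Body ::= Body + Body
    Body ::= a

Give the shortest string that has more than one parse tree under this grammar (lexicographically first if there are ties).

a + a + a

length 1: no string has ≥2 trees
length 3: no string has ≥2 trees
length 5: a + a + a has 2 parse trees

Two derivations of a + a + a:
  Body ⇒ Body + Body ⇒ Body + Body + Body ⇒ a + Body + Body ⇒ a + a + Body ⇒ a + a + a
  Body ⇒ Body + Body ⇒ a + Body ⇒ a + Body + Body ⇒ a + a + Body ⇒ a + a + a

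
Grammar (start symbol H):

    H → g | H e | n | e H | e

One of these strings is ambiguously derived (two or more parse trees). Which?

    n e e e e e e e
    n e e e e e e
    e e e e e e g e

n e e e e e e e: 1 tree
n e e e e e e: 1 tree
e e e e e e g e: 7 trees

e e e e e e g e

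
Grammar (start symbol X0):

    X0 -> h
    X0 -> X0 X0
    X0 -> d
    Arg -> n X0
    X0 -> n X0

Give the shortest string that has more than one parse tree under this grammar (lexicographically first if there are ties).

d d d

length 1: no string has ≥2 trees
length 2: no string has ≥2 trees
length 3: d d d has 2 parse trees

Two derivations of d d d:
  X0 ⇒ X0 X0 ⇒ X0 X0 X0 ⇒ d X0 X0 ⇒ d d X0 ⇒ d d d
  X0 ⇒ X0 X0 ⇒ d X0 ⇒ d X0 X0 ⇒ d d X0 ⇒ d d d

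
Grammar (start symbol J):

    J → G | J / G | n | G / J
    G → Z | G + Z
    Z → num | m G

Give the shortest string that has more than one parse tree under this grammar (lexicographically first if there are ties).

length 1: no string has ≥2 trees
length 2: no string has ≥2 trees
length 3: num / num has 2 parse trees

Two derivations of num / num:
  J ⇒ J / G ⇒ G / G ⇒ Z / G ⇒ num / G ⇒ num / Z ⇒ num / num
  J ⇒ G / J ⇒ Z / J ⇒ num / J ⇒ num / G ⇒ num / Z ⇒ num / num

num / num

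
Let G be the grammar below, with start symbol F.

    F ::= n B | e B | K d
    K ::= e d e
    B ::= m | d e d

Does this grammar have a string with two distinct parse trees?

Witness: e d e d

Derivation 1: F ⇒ e B ⇒ e d e d
Derivation 2: F ⇒ K d ⇒ e d e d

Two distinct leftmost derivations for the same string.

Ambiguous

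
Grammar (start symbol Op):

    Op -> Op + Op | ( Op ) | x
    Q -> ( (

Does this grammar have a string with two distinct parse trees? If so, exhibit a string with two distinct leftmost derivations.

Ambiguous

Witness: x + x + x

Derivation 1: Op ⇒ Op + Op ⇒ Op + Op + Op ⇒ x + Op + Op ⇒ x + x + Op ⇒ x + x + x
Derivation 2: Op ⇒ Op + Op ⇒ x + Op ⇒ x + Op + Op ⇒ x + x + Op ⇒ x + x + x

Two distinct leftmost derivations for the same string.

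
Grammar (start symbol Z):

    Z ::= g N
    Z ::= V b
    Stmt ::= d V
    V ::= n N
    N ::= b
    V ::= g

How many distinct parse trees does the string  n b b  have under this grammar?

1

Parse trees for n b b:
  [Z [V n [N b]] b]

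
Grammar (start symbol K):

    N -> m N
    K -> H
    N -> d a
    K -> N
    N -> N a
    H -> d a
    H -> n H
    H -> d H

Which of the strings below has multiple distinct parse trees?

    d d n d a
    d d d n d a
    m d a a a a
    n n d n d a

d d n d a: 1 tree
d d d n d a: 1 tree
m d a a a a: 4 trees
n n d n d a: 1 tree

m d a a a a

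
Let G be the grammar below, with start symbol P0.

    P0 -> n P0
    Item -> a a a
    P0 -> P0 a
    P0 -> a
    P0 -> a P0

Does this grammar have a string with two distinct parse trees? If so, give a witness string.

Ambiguous

Witness: a a

Derivation 1: P0 ⇒ P0 a ⇒ a a
Derivation 2: P0 ⇒ a P0 ⇒ a a

Two distinct leftmost derivations for the same string.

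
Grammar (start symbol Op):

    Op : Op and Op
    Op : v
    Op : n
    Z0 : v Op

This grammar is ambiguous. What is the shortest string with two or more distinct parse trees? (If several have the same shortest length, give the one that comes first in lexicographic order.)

n and n and n

length 1: no string has ≥2 trees
length 3: no string has ≥2 trees
length 5: n and n and n has 2 parse trees

Two derivations of n and n and n:
  Op ⇒ Op and Op ⇒ Op and Op and Op ⇒ n and Op and Op ⇒ n and n and Op ⇒ n and n and n
  Op ⇒ Op and Op ⇒ n and Op ⇒ n and Op and Op ⇒ n and n and Op ⇒ n and n and n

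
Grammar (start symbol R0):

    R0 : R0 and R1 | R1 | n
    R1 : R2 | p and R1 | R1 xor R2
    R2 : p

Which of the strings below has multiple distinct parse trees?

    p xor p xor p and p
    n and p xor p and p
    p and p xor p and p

p xor p xor p and p: 1 tree
n and p xor p and p: 1 tree
p and p xor p and p: 3 trees

p and p xor p and p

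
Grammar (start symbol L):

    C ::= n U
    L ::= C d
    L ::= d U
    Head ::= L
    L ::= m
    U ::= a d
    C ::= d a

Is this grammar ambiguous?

Ambiguous

Witness: d a d

Derivation 1: L ⇒ C d ⇒ d a d
Derivation 2: L ⇒ d U ⇒ d a d

Two distinct leftmost derivations for the same string.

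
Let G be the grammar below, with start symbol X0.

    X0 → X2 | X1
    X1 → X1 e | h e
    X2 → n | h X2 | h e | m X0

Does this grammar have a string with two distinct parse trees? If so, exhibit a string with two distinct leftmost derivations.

Ambiguous

Witness: h e

Derivation 1: X0 ⇒ X2 ⇒ h e
Derivation 2: X0 ⇒ X1 ⇒ h e

Two distinct leftmost derivations for the same string.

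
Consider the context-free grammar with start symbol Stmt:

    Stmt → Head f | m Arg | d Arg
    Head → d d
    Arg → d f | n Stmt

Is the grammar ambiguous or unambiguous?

Ambiguous

Witness: d d f

Derivation 1: Stmt ⇒ Head f ⇒ d d f
Derivation 2: Stmt ⇒ d Arg ⇒ d d f

Two distinct leftmost derivations for the same string.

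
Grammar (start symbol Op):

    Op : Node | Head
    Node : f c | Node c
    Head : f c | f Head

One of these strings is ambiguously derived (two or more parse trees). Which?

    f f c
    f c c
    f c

f c

f f c: 1 tree
f c c: 1 tree
f c: 2 trees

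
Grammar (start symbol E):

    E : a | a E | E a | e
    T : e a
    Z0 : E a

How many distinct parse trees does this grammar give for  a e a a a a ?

Parse trees for a e a a a a:
  [E a [E [E [E [E [E e] a] a] a] a]]
  [E [E a [E [E [E [E e] a] a] a]] a]
  [E [E [E a [E [E [E e] a] a]] a] a]
  [E [E [E [E a [E [E e] a]] a] a] a]
  [E [E [E [E [E a [E e]] a] a] a] a]

5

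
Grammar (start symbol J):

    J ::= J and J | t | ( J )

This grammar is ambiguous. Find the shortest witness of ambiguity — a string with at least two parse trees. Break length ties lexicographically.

t and t and t

length 1: no string has ≥2 trees
length 3: no string has ≥2 trees
length 5: t and t and t has 2 parse trees

Two derivations of t and t and t:
  J ⇒ J and J ⇒ J and J and J ⇒ t and J and J ⇒ t and t and J ⇒ t and t and t
  J ⇒ J and J ⇒ t and J ⇒ t and J and J ⇒ t and t and J ⇒ t and t and t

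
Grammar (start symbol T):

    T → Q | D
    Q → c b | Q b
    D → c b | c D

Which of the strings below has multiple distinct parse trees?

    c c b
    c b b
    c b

c b

c c b: 1 tree
c b b: 1 tree
c b: 2 trees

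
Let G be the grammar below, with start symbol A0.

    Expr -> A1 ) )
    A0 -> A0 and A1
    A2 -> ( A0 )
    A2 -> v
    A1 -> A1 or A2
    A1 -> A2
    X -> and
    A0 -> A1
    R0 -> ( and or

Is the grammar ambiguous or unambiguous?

(R0, Expr, X are unreachable from A0, so their rules don't affect L(A0).) This is a standard precedence ladder (A0 over A1 over A2), with each level left-recursive on its own operator ('and' at A0, 'or' at A1). That structure is LR(1), hence unambiguous.

Unambiguous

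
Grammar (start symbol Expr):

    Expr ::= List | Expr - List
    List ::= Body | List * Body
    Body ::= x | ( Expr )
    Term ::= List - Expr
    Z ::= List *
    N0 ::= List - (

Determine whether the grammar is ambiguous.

Only Expr, List, Body are reachable from Expr; ignoring the rest: Expr → Expr - List | List  ;  List → List * Body | Body  — a left-associative chain with Body at the bottom. Each string factors uniquely by precedence.

Unambiguous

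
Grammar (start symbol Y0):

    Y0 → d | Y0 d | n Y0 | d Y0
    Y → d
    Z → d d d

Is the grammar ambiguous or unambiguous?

Ambiguous

Witness: d d

Derivation 1: Y0 ⇒ Y0 d ⇒ d d
Derivation 2: Y0 ⇒ d Y0 ⇒ d d

Two distinct leftmost derivations for the same string.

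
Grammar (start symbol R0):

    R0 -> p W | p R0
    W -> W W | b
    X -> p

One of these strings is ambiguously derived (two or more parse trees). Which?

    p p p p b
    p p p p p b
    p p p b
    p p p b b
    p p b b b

p p p p b: 1 tree
p p p p p b: 1 tree
p p p b: 1 tree
p p p b b: 1 tree
p p b b b: 2 trees

p p b b b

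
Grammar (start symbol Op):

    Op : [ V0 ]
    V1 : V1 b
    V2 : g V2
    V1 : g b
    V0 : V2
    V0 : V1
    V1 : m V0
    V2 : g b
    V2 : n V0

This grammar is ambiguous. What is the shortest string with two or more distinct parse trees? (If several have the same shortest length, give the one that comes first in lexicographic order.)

[ g b ]

length 4: [ g b ] has 2 parse trees

Two derivations of [ g b ]:
  Op ⇒ [ V0 ] ⇒ [ V2 ] ⇒ [ g b ]
  Op ⇒ [ V0 ] ⇒ [ V1 ] ⇒ [ g b ]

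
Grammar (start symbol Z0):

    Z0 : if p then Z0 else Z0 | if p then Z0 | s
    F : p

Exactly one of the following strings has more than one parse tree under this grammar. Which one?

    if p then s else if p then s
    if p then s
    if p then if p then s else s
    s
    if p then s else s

if p then if p then s else s

if p then s else if p then s: 1 tree
if p then s: 1 tree
if p then if p then s else s: 2 trees
s: 1 tree
if p then s else s: 1 tree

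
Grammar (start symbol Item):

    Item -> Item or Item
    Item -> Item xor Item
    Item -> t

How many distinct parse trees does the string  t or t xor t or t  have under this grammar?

Parse trees for t or t xor t or t:
  [Item [Item t] or [Item [Item [Item t] xor [Item t]] or [Item t]]]
  [Item [Item t] or [Item [Item t] xor [Item [Item t] or [Item t]]]]
  [Item [Item [Item t] or [Item [Item t] xor [Item t]]] or [Item t]]
  [Item [Item [Item [Item t] or [Item t]] xor [Item t]] or [Item t]]
  [Item [Item [Item t] or [Item t]] xor [Item [Item t] or [Item t]]]

5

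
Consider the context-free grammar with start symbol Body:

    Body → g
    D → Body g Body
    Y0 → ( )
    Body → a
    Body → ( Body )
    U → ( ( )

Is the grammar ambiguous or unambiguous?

Unambiguous

(Y0, D, U are unreachable from Body, so their rules don't affect L(Body).) Each string is a nest of matched brackets around a single atom. An opening bracket forces the recursive rule; an atom forces the base rule.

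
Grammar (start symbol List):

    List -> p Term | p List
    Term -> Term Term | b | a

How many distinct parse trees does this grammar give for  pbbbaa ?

14

Parse trees for pbbbaa (showing first 6 of 14):
  [List p [Term [Term b] [Term [Term b] [Term [Term b] [Term [Term a] [Term a]]]]]]
  [List p [Term [Term b] [Term [Term b] [Term [Term [Term b] [Term a]] [Term a]]]]]
  [List p [Term [Term b] [Term [Term [Term b] [Term b]] [Term [Term a] [Term a]]]]]
  [List p [Term [Term b] [Term [Term [Term b] [Term [Term b] [Term a]]] [Term a]]]]
  [List p [Term [Term b] [Term [Term [Term [Term b] [Term b]] [Term a]] [Term a]]]]
  [List p [Term [Term [Term b] [Term b]] [Term [Term b] [Term [Term a] [Term a]]]]]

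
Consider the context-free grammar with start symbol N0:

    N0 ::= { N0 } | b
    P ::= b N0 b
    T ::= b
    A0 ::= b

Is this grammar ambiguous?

(P, T, A0 are unreachable from N0, so their rules don't affect L(N0).) Each string is a nest of matched brackets around a single atom. An opening bracket forces the recursive rule; an atom forces the base rule.

Unambiguous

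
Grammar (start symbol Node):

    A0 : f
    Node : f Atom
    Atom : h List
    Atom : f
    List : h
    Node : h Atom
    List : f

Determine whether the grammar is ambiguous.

Unambiguous

(A0 is unreachable from Node, so its rules don't affect L(Node).) Each reachable nonterminal has at most one production per leading terminal, and all productions are right-linear; the derivation is determined token-by-token.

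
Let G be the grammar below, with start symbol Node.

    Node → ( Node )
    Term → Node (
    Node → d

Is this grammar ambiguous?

Only Node is reachable from Node; ignoring the rest: Each string is a nest of matched brackets around a single atom. An opening bracket forces the recursive rule; an atom forces the base rule.

Unambiguous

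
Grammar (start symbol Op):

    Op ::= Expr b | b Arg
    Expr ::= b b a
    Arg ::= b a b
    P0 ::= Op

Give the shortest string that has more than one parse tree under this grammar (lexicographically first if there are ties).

length 4: b b a b has 2 parse trees

Two derivations of b b a b:
  Op ⇒ Expr b ⇒ b b a b
  Op ⇒ b Arg ⇒ b b a b

b b a b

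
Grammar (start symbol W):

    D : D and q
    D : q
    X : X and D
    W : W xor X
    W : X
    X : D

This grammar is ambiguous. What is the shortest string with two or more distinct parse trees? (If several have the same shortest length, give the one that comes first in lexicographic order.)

q and q

length 1: no string has ≥2 trees
length 3: q and q has 2 parse trees

Two derivations of q and q:
  W ⇒ X ⇒ X and D ⇒ D and D ⇒ q and D ⇒ q and q
  W ⇒ X ⇒ D ⇒ D and q ⇒ q and q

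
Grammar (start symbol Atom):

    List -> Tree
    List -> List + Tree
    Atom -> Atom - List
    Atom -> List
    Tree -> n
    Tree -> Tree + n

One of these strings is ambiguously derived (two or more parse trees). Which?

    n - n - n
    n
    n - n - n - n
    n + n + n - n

n - n - n: 1 tree
n: 1 tree
n - n - n - n: 1 tree
n + n + n - n: 4 trees

n + n + n - n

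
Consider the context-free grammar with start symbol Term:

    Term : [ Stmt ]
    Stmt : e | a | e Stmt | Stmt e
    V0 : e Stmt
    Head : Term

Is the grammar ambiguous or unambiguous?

Witness: [ e e ]

Derivation 1: Term ⇒ [ Stmt ] ⇒ [ e Stmt ] ⇒ [ e e ]
Derivation 2: Term ⇒ [ Stmt ] ⇒ [ Stmt e ] ⇒ [ e e ]

Two distinct leftmost derivations for the same string.

Ambiguous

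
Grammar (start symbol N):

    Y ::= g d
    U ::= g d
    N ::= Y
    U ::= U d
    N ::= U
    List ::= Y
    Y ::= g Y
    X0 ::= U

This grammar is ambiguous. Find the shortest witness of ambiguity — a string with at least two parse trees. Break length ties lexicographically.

length 2: g d has 2 parse trees

Two derivations of g d:
  N ⇒ Y ⇒ g d
  N ⇒ U ⇒ g d

g d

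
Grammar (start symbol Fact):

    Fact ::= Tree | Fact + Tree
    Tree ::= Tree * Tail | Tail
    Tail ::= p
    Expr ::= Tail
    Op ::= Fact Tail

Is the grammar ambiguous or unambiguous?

Unambiguous

Only Fact, Tree, Tail are reachable from Fact; ignoring the rest: Fact → Fact + Tree | Tree  ;  Tree → Tree * Tail | Tail  — a left-associative chain with Tail at the bottom. Each string factors uniquely by precedence.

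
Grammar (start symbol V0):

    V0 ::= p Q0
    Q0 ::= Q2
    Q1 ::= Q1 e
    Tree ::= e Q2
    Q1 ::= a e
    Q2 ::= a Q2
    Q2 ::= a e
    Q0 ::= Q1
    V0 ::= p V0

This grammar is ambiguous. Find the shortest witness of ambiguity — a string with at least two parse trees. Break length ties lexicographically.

length 3: p a e has 2 parse trees

Two derivations of p a e:
  V0 ⇒ p Q0 ⇒ p Q2 ⇒ p a e
  V0 ⇒ p Q0 ⇒ p Q1 ⇒ p a e

p a e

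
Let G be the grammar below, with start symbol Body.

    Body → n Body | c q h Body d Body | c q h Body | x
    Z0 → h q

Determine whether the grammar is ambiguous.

Ambiguous

Witness: c q h c q h x d x

Derivation 1: Body ⇒ c q h Body d Body ⇒ c q h c q h Body d Body ⇒ c q h c q h x d Body ⇒ c q h c q h x d x
Derivation 2: Body ⇒ c q h Body ⇒ c q h c q h Body d Body ⇒ c q h c q h x d Body ⇒ c q h c q h x d x

Two distinct leftmost derivations for the same string.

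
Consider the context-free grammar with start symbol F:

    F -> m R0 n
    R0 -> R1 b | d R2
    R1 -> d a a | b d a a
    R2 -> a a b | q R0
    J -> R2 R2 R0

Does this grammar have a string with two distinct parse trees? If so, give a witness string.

Ambiguous

Witness: m d a a b n

Derivation 1: F ⇒ m R0 n ⇒ m R1 b n ⇒ m d a a b n
Derivation 2: F ⇒ m R0 n ⇒ m d R2 n ⇒ m d a a b n

Two distinct leftmost derivations for the same string.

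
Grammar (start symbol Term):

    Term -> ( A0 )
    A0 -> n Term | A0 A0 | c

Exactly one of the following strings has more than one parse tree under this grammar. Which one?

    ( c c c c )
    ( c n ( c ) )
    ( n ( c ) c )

( c c c c ): 5 trees
( c n ( c ) ): 1 tree
( n ( c ) c ): 1 tree

( c c c c )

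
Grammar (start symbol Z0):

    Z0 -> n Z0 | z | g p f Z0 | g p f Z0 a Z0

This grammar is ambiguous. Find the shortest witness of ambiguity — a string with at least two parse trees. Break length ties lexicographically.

g p f g p f z a z

length 1: no string has ≥2 trees
length 2: no string has ≥2 trees
length 3: no string has ≥2 trees
length 4: no string has ≥2 trees
length 5: no string has ≥2 trees
length 6: no string has ≥2 trees
length 7: no string has ≥2 trees
length 8: no string has ≥2 trees
length 9: g p f g p f z a z has 2 parse trees

Two derivations of g p f g p f z a z:
  Z0 ⇒ g p f Z0 ⇒ g p f g p f Z0 a Z0 ⇒ g p f g p f z a Z0 ⇒ g p f g p f z a z
  Z0 ⇒ g p f Z0 a Z0 ⇒ g p f g p f Z0 a Z0 ⇒ g p f g p f z a Z0 ⇒ g p f g p f z a z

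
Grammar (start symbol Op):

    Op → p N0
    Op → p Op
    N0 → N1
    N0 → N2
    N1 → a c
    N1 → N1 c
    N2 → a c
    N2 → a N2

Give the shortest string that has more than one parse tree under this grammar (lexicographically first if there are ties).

p a c

length 3: p a c has 2 parse trees

Two derivations of p a c:
  Op ⇒ p N0 ⇒ p N1 ⇒ p a c
  Op ⇒ p N0 ⇒ p N2 ⇒ p a c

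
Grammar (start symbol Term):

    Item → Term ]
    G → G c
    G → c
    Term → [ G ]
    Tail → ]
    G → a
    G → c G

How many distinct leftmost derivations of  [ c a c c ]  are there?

Parse trees for [ c a c c ]:
  [Term [ [G [G [G c [G a]] c] c] ]]
  [Term [ [G [G c [G [G a] c]] c] ]]
  [Term [ [G c [G [G [G a] c] c]] ]]

3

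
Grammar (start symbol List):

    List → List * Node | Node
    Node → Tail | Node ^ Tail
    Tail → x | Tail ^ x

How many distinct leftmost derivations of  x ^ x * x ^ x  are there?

4

Parse trees for x ^ x * x ^ x:
  [List [List [Node [Tail [Tail x] ^ x]]] * [Node [Tail [Tail x] ^ x]]]
  [List [List [Node [Tail [Tail x] ^ x]]] * [Node [Node [Tail x]] ^ [Tail x]]]
  [List [List [Node [Node [Tail x]] ^ [Tail x]]] * [Node [Tail [Tail x] ^ x]]]
  [List [List [Node [Node [Tail x]] ^ [Tail x]]] * [Node [Node [Tail x]] ^ [Tail x]]]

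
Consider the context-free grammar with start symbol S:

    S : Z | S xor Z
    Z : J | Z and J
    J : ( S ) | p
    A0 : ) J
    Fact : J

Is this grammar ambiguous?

Only S, Z, J are reachable from S; ignoring the rest: This is a standard precedence ladder (S over Z over J), with each level left-recursive on its own operator ('xor' at S, 'and' at Z). That structure is LR(1), hence unambiguous.

Unambiguous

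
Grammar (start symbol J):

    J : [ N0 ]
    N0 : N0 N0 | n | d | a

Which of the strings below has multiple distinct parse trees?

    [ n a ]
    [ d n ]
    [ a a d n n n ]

[ n a ]: 1 tree
[ d n ]: 1 tree
[ a a d n n n ]: 42 trees

[ a a d n n n ]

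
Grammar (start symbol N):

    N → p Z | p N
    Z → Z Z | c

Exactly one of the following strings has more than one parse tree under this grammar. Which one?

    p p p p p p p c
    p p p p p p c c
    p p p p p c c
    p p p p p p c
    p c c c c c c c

p c c c c c c c

p p p p p p p c: 1 tree
p p p p p p c c: 1 tree
p p p p p c c: 1 tree
p p p p p p c: 1 tree
p c c c c c c c: 132 trees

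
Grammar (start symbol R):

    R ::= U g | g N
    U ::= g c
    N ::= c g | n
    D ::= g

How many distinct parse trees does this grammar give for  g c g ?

Parse trees for g c g:
  [R [U g c] g]
  [R g [N c g]]

2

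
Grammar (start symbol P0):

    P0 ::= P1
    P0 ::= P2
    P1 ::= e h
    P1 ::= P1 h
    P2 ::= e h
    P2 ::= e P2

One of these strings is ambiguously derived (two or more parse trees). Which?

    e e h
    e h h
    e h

e e h: 1 tree
e h h: 1 tree
e h: 2 trees

e h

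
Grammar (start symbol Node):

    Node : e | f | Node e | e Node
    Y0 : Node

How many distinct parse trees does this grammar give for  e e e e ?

Parse trees for e e e e:
  [Node [Node [Node [Node e] e] e] e]
  [Node [Node [Node e [Node e]] e] e]
  [Node [Node e [Node [Node e] e]] e]
  [Node [Node e [Node e [Node e]]] e]
  [Node e [Node [Node [Node e] e] e]]
  [Node e [Node [Node e [Node e]] e]]
  [Node e [Node e [Node [Node e] e]]]
  [Node e [Node e [Node e [Node e]]]]

8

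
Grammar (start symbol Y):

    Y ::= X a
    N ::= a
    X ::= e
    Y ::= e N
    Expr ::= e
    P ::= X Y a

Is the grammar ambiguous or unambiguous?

Ambiguous

Witness: e a

Derivation 1: Y ⇒ X a ⇒ e a
Derivation 2: Y ⇒ e N ⇒ e a

Two distinct leftmost derivations for the same string.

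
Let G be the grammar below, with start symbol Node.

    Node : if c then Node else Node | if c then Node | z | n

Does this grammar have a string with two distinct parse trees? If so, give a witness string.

Ambiguous

Witness: if c then if c then n else n

Derivation 1: Node ⇒ if c then Node else Node ⇒ if c then if c then Node else Node ⇒ if c then if c then n else Node ⇒ if c then if c then n else n
Derivation 2: Node ⇒ if c then Node ⇒ if c then if c then Node else Node ⇒ if c then if c then n else Node ⇒ if c then if c then n else n

Two distinct leftmost derivations for the same string.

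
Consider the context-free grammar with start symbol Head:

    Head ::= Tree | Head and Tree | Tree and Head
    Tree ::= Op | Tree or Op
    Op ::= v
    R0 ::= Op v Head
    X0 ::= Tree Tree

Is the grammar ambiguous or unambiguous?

Witness: v and v

Derivation 1: Head ⇒ Head and Tree ⇒ Tree and Tree ⇒ Op and Tree ⇒ v and Tree ⇒ v and Op ⇒ v and v
Derivation 2: Head ⇒ Tree and Head ⇒ Op and Head ⇒ v and Head ⇒ v and Tree ⇒ v and Op ⇒ v and v

Two distinct leftmost derivations for the same string.

Ambiguous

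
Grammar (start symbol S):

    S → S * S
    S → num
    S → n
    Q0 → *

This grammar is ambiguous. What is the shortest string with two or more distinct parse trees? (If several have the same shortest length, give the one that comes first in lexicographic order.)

length 1: no string has ≥2 trees
length 3: no string has ≥2 trees
length 5: n * n * n has 2 parse trees

Two derivations of n * n * n:
  S ⇒ S * S ⇒ S * S * S ⇒ n * S * S ⇒ n * n * S ⇒ n * n * n
  S ⇒ S * S ⇒ n * S ⇒ n * S * S ⇒ n * n * S ⇒ n * n * n

n * n * n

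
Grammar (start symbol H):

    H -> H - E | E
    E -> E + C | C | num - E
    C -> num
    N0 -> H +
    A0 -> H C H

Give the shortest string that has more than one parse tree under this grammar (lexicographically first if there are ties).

length 1: no string has ≥2 trees
length 3: num - num has 2 parse trees

Two derivations of num - num:
  H ⇒ H - E ⇒ E - E ⇒ C - E ⇒ num - E ⇒ num - C ⇒ num - num
  H ⇒ E ⇒ num - E ⇒ num - C ⇒ num - num

num - num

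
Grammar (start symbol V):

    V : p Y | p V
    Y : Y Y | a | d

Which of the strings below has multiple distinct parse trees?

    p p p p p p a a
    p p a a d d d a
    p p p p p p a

p p a a d d d a

p p p p p p a a: 1 tree
p p a a d d d a: 42 trees
p p p p p p a: 1 tree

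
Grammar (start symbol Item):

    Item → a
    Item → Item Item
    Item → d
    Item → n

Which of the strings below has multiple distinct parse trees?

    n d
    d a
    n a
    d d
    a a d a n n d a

a a d a n n d a

n d: 1 tree
d a: 1 tree
n a: 1 tree
d d: 1 tree
a a d a n n d a: 429 trees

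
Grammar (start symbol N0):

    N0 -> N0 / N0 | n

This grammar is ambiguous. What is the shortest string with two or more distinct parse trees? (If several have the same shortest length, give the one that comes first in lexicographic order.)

n / n / n

length 1: no string has ≥2 trees
length 3: no string has ≥2 trees
length 5: n / n / n has 2 parse trees

Two derivations of n / n / n:
  N0 ⇒ N0 / N0 ⇒ N0 / N0 / N0 ⇒ n / N0 / N0 ⇒ n / n / N0 ⇒ n / n / n
  N0 ⇒ N0 / N0 ⇒ n / N0 ⇒ n / N0 / N0 ⇒ n / n / N0 ⇒ n / n / n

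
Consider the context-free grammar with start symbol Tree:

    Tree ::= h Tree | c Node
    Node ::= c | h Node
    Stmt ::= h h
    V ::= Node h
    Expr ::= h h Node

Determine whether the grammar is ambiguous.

Unambiguous

(Stmt, V, Expr are unreachable from Tree, so their rules don't affect L(Tree).) The reachable rules are right-linear with at most one rule per (nonterminal, next-terminal) pair. Each input token forces the next rule, so parsing is deterministic.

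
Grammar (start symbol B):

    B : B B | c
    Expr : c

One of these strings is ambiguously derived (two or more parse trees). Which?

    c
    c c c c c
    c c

c: 1 tree
c c c c c: 14 trees
c c: 1 tree

c c c c c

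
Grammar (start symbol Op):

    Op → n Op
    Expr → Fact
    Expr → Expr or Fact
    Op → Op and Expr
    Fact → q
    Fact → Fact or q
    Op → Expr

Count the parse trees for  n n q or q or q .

4

Parse trees for n n q or q or q:
  [Op n [Op n [Op [Expr [Fact [Fact [Fact q] or q] or q]]]]]
  [Op n [Op n [Op [Expr [Expr [Fact q]] or [Fact [Fact q] or q]]]]]
  [Op n [Op n [Op [Expr [Expr [Fact [Fact q] or q]] or [Fact q]]]]]
  [Op n [Op n [Op [Expr [Expr [Expr [Fact q]] or [Fact q]] or [Fact q]]]]]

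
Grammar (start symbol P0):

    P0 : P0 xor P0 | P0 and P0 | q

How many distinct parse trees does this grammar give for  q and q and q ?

2

Parse trees for q and q and q:
  [P0 [P0 q] and [P0 [P0 q] and [P0 q]]]
  [P0 [P0 [P0 q] and [P0 q]] and [P0 q]]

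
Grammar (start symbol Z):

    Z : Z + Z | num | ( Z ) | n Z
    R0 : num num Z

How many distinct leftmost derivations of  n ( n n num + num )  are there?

Parse trees for n ( n n num + num ):
  [Z n [Z ( [Z [Z n [Z n [Z num]]] + [Z num]] )]]
  [Z n [Z ( [Z n [Z [Z n [Z num]] + [Z num]]] )]]
  [Z n [Z ( [Z n [Z n [Z [Z num] + [Z num]]]] )]]

3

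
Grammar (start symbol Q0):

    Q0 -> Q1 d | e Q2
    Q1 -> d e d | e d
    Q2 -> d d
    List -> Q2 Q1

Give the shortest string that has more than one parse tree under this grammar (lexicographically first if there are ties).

e d d

length 3: e d d has 2 parse trees

Two derivations of e d d:
  Q0 ⇒ Q1 d ⇒ e d d
  Q0 ⇒ e Q2 ⇒ e d d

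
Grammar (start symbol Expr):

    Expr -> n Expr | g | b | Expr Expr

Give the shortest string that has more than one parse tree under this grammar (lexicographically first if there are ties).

b b b

length 1: no string has ≥2 trees
length 2: no string has ≥2 trees
length 3: b b b has 2 parse trees

Two derivations of b b b:
  Expr ⇒ Expr Expr ⇒ b Expr ⇒ b Expr Expr ⇒ b b Expr ⇒ b b b
  Expr ⇒ Expr Expr ⇒ Expr Expr Expr ⇒ b Expr Expr ⇒ b b Expr ⇒ b b b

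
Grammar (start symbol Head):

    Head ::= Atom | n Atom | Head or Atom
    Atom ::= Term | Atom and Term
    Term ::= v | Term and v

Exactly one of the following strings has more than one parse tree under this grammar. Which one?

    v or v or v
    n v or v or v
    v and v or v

v or v or v: 1 tree
n v or v or v: 1 tree
v and v or v: 2 trees

v and v or v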